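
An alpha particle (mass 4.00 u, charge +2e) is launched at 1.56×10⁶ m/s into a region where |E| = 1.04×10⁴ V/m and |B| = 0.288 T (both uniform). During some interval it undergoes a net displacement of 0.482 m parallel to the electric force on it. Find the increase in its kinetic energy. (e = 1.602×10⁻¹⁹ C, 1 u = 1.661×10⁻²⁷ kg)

The magnetic force is always ⟂ v and does no work; only the electric force changes KE.
ΔKE = F_E · d = |q|E d = (3.204×10⁻¹⁹)(1.04×10⁴)(0.482) ≈ 1.61×10⁻¹⁵ J.

ΔKE ≈ 1.61×10⁻¹⁵ J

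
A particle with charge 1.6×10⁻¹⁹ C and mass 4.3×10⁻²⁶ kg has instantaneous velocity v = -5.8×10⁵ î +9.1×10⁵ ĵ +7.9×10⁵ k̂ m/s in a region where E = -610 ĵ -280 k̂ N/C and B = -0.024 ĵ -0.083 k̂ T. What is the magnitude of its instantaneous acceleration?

|a| ≈ 2.82×10¹¹ m/s²

v×B = (-5.66×10⁴, -4.81×10⁴, 1.39×10⁴) N/C.
E + v×B = (-5.66×10⁴, -4.88×10⁴, 1.36×10⁴) N/C.
F = q(E + v×B) = (1.6×10⁻¹⁹ C)·(-5.66×10⁴, -4.88×10⁴, 1.36×10⁴) = (-9.05×10⁻¹⁵, -7.80×10⁻¹⁵, 2.18×10⁻¹⁵) N.
|a| = |F|/m = 1.215×10⁻¹⁴/4.3×10⁻²⁶ ≈ 2.82×10¹¹ m/s².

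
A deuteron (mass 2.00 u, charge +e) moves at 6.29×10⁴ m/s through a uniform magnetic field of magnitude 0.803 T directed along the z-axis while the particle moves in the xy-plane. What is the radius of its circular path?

The magnetic force provides the centripetal force: |q|vB = mv²/r.
r = mv/(|q|B) = (3.322×10⁻²⁷)(6.29×10⁴)/((1.602×10⁻¹⁹)(0.803)) ≈ 1.62×10⁻³ m.

r ≈ 1.62×10⁻³ m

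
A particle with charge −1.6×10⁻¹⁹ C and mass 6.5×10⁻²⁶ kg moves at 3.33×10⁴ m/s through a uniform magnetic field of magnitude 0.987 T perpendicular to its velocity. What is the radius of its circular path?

r ≈ 0.0137 m

The magnetic force provides the centripetal force: |q|vB = mv²/r.
r = mv/(|q|B) = (6.5×10⁻²⁶)(3.33×10⁴)/((1.6×10⁻¹⁹)(0.987)) ≈ 0.0137 m.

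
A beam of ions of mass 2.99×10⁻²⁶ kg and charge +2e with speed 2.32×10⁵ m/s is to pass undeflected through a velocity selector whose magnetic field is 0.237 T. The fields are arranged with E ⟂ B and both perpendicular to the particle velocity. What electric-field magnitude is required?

For straight-line motion qE = qvB, so E = vB.
E = 2.32×10⁵ × 0.237 = 5.50×10⁴ V/m.

E = 5.50×10⁴ V/m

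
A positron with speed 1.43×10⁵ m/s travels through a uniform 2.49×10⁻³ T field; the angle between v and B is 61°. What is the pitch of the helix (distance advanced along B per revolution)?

p ≈ 9.95×10⁻⁴ m

v∥ = v cosθ = 1.43×10⁵·cos61° ≈ 6.933×10⁴ m/s.
T = 2πm/(|q|B) = 2π(9.109×10⁻³¹)/((1.602×10⁻¹⁹)(2.49×10⁻³)) ≈ 1.435×10⁻⁸ s.
pitch = v∥ T = (6.933×10⁴)(1.435×10⁻⁸) ≈ 9.95×10⁻⁴ m.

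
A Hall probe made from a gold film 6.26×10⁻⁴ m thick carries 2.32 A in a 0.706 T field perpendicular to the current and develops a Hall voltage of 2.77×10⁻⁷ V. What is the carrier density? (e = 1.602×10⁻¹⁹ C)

From V_H = IB/(n e t), n = IB/(V_H e t).
n = (2.32)(0.706)/((2.77×10⁻⁷)(1.602×10⁻¹⁹)(6.26×10⁻⁴)) ≈ 5.90×10²⁸ m⁻³.

n ≈ 5.90×10²⁸ m⁻³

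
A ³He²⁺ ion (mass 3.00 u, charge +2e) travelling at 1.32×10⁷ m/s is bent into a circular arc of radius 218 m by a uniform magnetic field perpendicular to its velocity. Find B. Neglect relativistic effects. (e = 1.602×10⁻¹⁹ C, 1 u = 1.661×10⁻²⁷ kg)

B ≈ 9.42×10⁻⁴ T

From |q|vB = mv²/r, B = mv/(|q|r).
B = (4.983×10⁻²⁷)(1.32×10⁷)/((3.204×10⁻¹⁹)(218)) ≈ 9.42×10⁻⁴ T.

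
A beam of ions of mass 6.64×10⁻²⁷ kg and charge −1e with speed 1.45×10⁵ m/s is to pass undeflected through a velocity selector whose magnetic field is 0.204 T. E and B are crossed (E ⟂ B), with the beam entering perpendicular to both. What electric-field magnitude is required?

E = 2.96×10⁴ V/m

For straight-line motion qE = qvB, so E = vB.
E = 1.45×10⁵ × 0.204 = 2.96×10⁴ V/m.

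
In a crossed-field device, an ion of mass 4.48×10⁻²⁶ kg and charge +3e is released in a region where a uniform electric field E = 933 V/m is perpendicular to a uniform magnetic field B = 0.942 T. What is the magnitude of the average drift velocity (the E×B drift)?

v_d ≈ 990 m/s

The steady drift has the magnetic force balancing the electric force, so v_d = E/B.
v_d = 933/0.942 = 990 m/s.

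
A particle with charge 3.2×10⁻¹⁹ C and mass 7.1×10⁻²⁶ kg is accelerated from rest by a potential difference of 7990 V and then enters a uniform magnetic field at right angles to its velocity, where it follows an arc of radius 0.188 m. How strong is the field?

v = √(2|q|V/m) = √(2·3.2×10⁻¹⁹·7990/7.1×10⁻²⁶) ≈ 2.684×10⁵ m/s.
B = mv/(|q|r) = (7.1×10⁻²⁶)(2.684×10⁵)/((3.2×10⁻¹⁹)(0.188)) ≈ 0.317 T.

B ≈ 0.317 T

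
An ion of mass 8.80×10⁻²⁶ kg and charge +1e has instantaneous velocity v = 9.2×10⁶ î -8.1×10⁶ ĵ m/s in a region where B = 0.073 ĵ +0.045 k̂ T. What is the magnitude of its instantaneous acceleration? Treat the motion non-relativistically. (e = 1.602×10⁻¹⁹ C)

|a| ≈ 1.58×10¹² m/s²

v×B = (-3.64×10⁵, -4.14×10⁵, 6.72×10⁵) N/C.
F = q v×B = (1.602×10⁻¹⁹ C)·(-3.64×10⁵, -4.14×10⁵, 6.72×10⁵) = (-5.84×10⁻¹⁴, -6.63×10⁻¹⁴, 1.08×10⁻¹³) N.
|a| = |F|/m = 1.392×10⁻¹³/8.80×10⁻²⁶ ≈ 1.58×10¹² m/s².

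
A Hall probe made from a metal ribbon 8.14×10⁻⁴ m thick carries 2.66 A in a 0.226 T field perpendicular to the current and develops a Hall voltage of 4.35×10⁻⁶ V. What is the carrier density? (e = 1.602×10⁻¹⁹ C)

From V_H = IB/(n e t), n = IB/(V_H e t).
n = (2.66)(0.226)/((4.35×10⁻⁶)(1.602×10⁻¹⁹)(8.14×10⁻⁴)) ≈ 1.06×10²⁷ m⁻³.

n ≈ 1.06×10²⁷ m⁻³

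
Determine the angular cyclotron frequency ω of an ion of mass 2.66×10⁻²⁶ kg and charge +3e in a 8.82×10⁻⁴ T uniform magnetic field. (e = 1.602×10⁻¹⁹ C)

ω ≈ 1.59×10⁴ rad/s

ω = |q|B/m.
ω = (4.806×10⁻¹⁹)(8.82×10⁻⁴)/2.66×10⁻²⁶ ≈ 1.59×10⁴ rad/s.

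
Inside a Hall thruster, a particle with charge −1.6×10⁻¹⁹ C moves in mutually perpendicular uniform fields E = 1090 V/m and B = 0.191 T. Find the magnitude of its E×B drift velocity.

v_d ≈ 5710 m/s

The steady drift has the magnetic force balancing the electric force, so v_d = E/B.
v_d = 1090/0.191 = 5710 m/s.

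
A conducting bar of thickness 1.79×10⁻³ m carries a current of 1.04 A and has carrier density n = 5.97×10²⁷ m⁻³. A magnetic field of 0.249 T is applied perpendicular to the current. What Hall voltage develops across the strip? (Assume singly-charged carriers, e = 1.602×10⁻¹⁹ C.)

V_H = IB/(n e t).
V_H = (1.04)(0.249)/((5.97×10²⁷)(1.602×10⁻¹⁹)(1.79×10⁻³)) ≈ 1.51×10⁻⁷ V.

V_H ≈ 1.51×10⁻⁷ V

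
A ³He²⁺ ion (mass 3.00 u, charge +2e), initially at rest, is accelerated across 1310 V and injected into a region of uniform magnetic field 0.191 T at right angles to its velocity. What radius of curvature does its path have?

r ≈ 0.0334 m

Acceleration: |q|V = ½mv² ⇒ v = √(2|q|V/m) = √(2·3.204×10⁻¹⁹·1310/4.983×10⁻²⁷) ≈ 4.104×10⁵ m/s.
In the field: r = mv/(|q|B) = (4.983×10⁻²⁷)(4.104×10⁵)/((3.204×10⁻¹⁹)(0.191)) ≈ 0.0334 m.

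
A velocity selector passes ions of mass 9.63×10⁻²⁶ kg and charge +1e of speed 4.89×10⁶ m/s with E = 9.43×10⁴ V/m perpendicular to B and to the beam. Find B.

B = 0.0193 T

Balance of forces in the selector: qE = qvB ⇒ B = E/v.
B = 9.43×10⁴/4.89×10⁶ = 0.0193 T.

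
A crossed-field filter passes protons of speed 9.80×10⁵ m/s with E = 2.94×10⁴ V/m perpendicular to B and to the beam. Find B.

B = 0.0300 T

Balance of forces in the selector: qE = qvB ⇒ B = E/v.
B = 2.94×10⁴/9.80×10⁵ = 0.0300 T.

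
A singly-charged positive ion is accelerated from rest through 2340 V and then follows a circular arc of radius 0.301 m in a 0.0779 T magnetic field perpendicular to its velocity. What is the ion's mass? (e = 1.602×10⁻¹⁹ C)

Combine |q|V = ½mv² and r = mv/(|q|B): eliminate v to get m = qB²r²/(2V).
m = (1.602×10⁻¹⁹)(0.0779)²(0.301)²/(2·2340) ≈ 1.88×10⁻²⁶ kg.

m ≈ 1.88×10⁻²⁶ kg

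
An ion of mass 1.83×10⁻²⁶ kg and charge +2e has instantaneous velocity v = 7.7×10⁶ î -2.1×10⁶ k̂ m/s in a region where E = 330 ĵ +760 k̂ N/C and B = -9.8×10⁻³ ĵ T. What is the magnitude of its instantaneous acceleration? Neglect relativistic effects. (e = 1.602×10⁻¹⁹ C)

v×B = (-2.06×10⁴, 0, -7.55×10⁴) N/C.
E + v×B = (-2.06×10⁴, 330, -7.47×10⁴) N/C.
F = q(E + v×B) = (3.204×10⁻¹⁹ C)·(-2.06×10⁴, 330, -7.47×10⁴) = (-6.59×10⁻¹⁵, 1.06×10⁻¹⁶, -2.39×10⁻¹⁴) N.
|a| = |F|/m = 2.483×10⁻¹⁴/1.83×10⁻²⁶ ≈ 1.36×10¹² m/s².

|a| ≈ 1.36×10¹² m/s²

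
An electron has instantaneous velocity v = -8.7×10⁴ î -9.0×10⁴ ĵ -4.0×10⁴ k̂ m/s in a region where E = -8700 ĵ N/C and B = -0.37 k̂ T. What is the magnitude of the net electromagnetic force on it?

|F| ≈ 8.45×10⁻¹⁵ N

v×B = (3.33×10⁴, -3.22×10⁴, 0) N/C.
E + v×B = (3.33×10⁴, -4.09×10⁴, 0) N/C.
F = q(E + v×B) = (−1.602×10⁻¹⁹ C)·(3.33×10⁴, -4.09×10⁴, 0) = (-5.33×10⁻¹⁵, 6.55×10⁻¹⁵, 0) N.
|F| = 8.45×10⁻¹⁵ N.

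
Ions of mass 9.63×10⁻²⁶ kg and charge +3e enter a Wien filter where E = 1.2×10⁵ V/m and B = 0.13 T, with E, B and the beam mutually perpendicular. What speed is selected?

v = 9.2×10⁵ m/s

For undeflected motion the electric and magnetic forces balance: qE = qvB.
v = E/B = 1.2×10⁵/0.13 = 9.2×10⁵ m/s.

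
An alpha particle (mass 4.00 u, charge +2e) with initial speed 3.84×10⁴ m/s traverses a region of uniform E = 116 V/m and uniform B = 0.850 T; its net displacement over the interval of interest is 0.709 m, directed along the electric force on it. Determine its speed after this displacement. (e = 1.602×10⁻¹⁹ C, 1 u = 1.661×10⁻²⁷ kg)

B does no work; ΔKE = |q|E d.
½mv_f² = ½mv₀² + |q|Ed = ½(6.644×10⁻²⁷)(3.84×10⁴)² + (3.204×10⁻¹⁹)(116)(0.709) ≈ 4.898×10⁻¹⁸ J + 2.635×10⁻¹⁷ J ≈ 3.125×10⁻¹⁷ J.
v_f = √(2·3.125×10⁻¹⁷/6.644×10⁻²⁷) ≈ 9.70×10⁴ m/s.

v_f ≈ 9.70×10⁴ m/s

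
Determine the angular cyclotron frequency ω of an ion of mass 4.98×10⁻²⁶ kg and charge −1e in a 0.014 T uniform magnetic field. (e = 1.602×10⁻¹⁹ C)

ω = |q|B/m.
ω = (1.602×10⁻¹⁹)(0.014)/4.98×10⁻²⁶ ≈ 4.5×10⁴ rad/s.

ω ≈ 4.5×10⁴ rad/s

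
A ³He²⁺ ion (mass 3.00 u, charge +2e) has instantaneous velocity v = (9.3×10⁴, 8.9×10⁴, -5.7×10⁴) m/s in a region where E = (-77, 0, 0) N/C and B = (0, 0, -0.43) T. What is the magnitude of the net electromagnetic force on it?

|F| ≈ 1.78×10⁻¹⁴ N

v×B = (-3.83×10⁴, 4.00×10⁴, 0) N/C.
E + v×B = (-3.83×10⁴, 4.00×10⁴, 0) N/C.
F = q(E + v×B) = (3.204×10⁻¹⁹ C)·(-3.83×10⁴, 4.00×10⁴, 0) = (-1.23×10⁻¹⁴, 1.28×10⁻¹⁴, 0) N.
|F| = 1.78×10⁻¹⁴ N.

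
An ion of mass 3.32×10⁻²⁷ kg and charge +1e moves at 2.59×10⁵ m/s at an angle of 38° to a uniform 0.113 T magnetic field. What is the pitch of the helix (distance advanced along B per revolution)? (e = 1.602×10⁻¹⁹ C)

p ≈ 0.235 m

v∥ = v cosθ = 2.59×10⁵·cos38° ≈ 2.041×10⁵ m/s.
T = 2πm/(|q|B) = 2π(3.32×10⁻²⁷)/((1.602×10⁻¹⁹)(0.113)) ≈ 1.152×10⁻⁶ s.
pitch = v∥ T = (2.041×10⁵)(1.152×10⁻⁶) ≈ 0.235 m.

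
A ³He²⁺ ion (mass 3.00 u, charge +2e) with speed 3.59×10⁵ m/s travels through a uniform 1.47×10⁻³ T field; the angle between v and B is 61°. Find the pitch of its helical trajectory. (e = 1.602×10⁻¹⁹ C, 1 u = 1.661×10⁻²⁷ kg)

p ≈ 11.6 m

v∥ = v cosθ = 3.59×10⁵·cos61° ≈ 1.740×10⁵ m/s.
T = 2πm/(|q|B) = 2π(4.983×10⁻²⁷)/((3.204×10⁻¹⁹)(1.47×10⁻³)) ≈ 6.648×10⁻⁵ s.
pitch = v∥ T = (1.740×10⁵)(6.648×10⁻⁵) ≈ 11.6 m.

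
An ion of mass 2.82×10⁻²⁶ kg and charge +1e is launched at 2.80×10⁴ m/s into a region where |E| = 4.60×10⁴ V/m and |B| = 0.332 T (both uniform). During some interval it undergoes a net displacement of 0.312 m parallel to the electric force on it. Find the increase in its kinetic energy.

The magnetic force is always ⟂ v and does no work; only the electric force changes KE.
ΔKE = F_E · d = |q|E d = (1.602×10⁻¹⁹)(4.60×10⁴)(0.312) ≈ 2.30×10⁻¹⁵ J.

ΔKE ≈ 2.30×10⁻¹⁵ J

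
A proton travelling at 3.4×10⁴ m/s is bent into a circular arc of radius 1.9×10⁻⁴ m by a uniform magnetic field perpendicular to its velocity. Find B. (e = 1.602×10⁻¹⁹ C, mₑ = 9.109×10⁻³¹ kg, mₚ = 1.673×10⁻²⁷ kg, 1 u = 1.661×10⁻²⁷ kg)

B ≈ 1.9 T

From |q|vB = mv²/r, B = mv/(|q|r).
B = (1.673×10⁻²⁷)(3.4×10⁴)/((1.602×10⁻¹⁹)(1.9×10⁻⁴)) ≈ 1.9 T.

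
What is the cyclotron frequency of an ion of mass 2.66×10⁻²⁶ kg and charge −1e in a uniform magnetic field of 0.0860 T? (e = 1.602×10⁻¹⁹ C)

f = |q|B/(2πm).
f = (1.602×10⁻¹⁹)(0.0860)/(2π·2.66×10⁻²⁶) ≈ 8.24×10⁴ Hz.

f ≈ 8.24×10⁴ Hz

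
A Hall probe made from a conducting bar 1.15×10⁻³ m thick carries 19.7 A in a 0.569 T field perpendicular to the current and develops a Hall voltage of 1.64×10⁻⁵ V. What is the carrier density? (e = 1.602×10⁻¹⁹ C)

n ≈ 3.71×10²⁷ m⁻³

From V_H = IB/(n e t), n = IB/(V_H e t).
n = (19.7)(0.569)/((1.64×10⁻⁵)(1.602×10⁻¹⁹)(1.15×10⁻³)) ≈ 3.71×10²⁷ m⁻³.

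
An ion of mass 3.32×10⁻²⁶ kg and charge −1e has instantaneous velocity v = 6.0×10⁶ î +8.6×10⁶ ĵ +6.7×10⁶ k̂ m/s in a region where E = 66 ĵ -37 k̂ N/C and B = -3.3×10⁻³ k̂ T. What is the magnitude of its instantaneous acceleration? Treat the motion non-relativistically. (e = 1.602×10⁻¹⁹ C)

|a| ≈ 1.67×10¹¹ m/s²

v×B = (-2.84×10⁴, 1.98×10⁴, 0) N/C.
E + v×B = (-2.84×10⁴, 1.99×10⁴, -37.0) N/C.
F = q(E + v×B) = (−1.602×10⁻¹⁹ C)·(-2.84×10⁴, 1.99×10⁴, -37.0) = (4.55×10⁻¹⁵, -3.18×10⁻¹⁵, 5.93×10⁻¹⁸) N.
|a| = |F|/m = 5.550×10⁻¹⁵/3.32×10⁻²⁶ ≈ 1.67×10¹¹ m/s².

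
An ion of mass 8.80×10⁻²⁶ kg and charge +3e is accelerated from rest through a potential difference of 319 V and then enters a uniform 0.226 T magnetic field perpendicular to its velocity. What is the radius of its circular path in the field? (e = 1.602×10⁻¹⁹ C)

Acceleration: |q|V = ½mv² ⇒ v = √(2|q|V/m) = √(2·4.806×10⁻¹⁹·319/8.80×10⁻²⁶) ≈ 5.903×10⁴ m/s.
In the field: r = mv/(|q|B) = (8.80×10⁻²⁶)(5.903×10⁴)/((4.806×10⁻¹⁹)(0.226)) ≈ 0.0478 m.

r ≈ 0.0478 m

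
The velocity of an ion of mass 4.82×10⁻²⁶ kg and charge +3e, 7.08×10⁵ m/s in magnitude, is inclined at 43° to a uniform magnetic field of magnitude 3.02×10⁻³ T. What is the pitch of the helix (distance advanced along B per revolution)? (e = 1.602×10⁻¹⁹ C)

p ≈ 108 m

v∥ = v cosθ = 7.08×10⁵·cos43° ≈ 5.178×10⁵ m/s.
T = 2πm/(|q|B) = 2π(4.82×10⁻²⁶)/((4.806×10⁻¹⁹)(3.02×10⁻³)) ≈ 2.087×10⁻⁴ s.
pitch = v∥ T = (5.178×10⁵)(2.087×10⁻⁴) ≈ 108 m.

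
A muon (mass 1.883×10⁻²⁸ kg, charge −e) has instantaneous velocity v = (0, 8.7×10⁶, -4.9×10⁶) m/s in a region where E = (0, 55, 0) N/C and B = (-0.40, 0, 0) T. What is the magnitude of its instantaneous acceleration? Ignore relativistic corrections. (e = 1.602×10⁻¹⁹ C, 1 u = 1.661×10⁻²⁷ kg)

v×B = (0, 1.96×10⁶, 3.48×10⁶) N/C.
E + v×B = (0, 1.96×10⁶, 3.48×10⁶) N/C.
F = q(E + v×B) = (−1.602×10⁻¹⁹ C)·(0, 1.96×10⁶, 3.48×10⁶) = (0, -3.14×10⁻¹³, -5.57×10⁻¹³) N.
|a| = |F|/m = 6.398×10⁻¹³/1.883×10⁻²⁸ ≈ 3.40×10¹⁵ m/s².

|a| ≈ 3.40×10¹⁵ m/s²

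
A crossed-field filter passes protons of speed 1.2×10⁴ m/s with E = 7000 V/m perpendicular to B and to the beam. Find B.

Balance of forces in the selector: qE = qvB ⇒ B = E/v.
B = 7000/1.2×10⁴ = 0.58 T.

B = 0.58 T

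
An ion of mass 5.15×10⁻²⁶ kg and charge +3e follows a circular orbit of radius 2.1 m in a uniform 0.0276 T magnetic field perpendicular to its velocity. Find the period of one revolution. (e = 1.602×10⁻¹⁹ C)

The cyclotron period depends only on m, q, B: T = 2πm/(|q|B).
T = 2π(5.15×10⁻²⁶)/((4.806×10⁻¹⁹)(0.0276)) ≈ 2.44×10⁻⁵ s.

T ≈ 2.44×10⁻⁵ s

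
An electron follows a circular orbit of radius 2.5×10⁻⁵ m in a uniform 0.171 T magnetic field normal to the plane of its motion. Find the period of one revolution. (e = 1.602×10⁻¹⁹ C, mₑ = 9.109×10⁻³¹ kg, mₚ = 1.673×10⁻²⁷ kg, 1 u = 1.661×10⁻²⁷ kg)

The cyclotron period depends only on m, q, B: T = 2πm/(|q|B).
T = 2π(9.109×10⁻³¹)/((1.602×10⁻¹⁹)(0.171)) ≈ 2.09×10⁻¹⁰ s.

T ≈ 2.09×10⁻¹⁰ s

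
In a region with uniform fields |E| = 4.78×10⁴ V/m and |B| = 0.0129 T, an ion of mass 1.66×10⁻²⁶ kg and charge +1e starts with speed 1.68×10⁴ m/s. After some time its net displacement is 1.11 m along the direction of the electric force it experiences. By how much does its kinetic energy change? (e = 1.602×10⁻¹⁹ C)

The magnetic force is always ⟂ v and does no work; only the electric force changes KE.
ΔKE = F_E · d = |q|E d = (1.602×10⁻¹⁹)(4.78×10⁴)(1.11) ≈ 8.50×10⁻¹⁵ J.

ΔKE ≈ 8.50×10⁻¹⁵ J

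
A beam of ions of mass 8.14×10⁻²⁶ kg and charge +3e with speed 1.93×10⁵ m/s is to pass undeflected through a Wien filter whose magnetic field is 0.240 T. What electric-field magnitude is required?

E = 4.63×10⁴ V/m

For straight-line motion qE = qvB, so E = vB.
E = 1.93×10⁵ × 0.240 = 4.63×10⁴ V/m.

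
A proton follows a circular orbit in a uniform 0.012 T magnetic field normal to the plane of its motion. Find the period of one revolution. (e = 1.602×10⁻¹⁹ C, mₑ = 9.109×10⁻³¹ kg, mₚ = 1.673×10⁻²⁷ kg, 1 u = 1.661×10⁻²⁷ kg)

The cyclotron period depends only on m, q, B: T = 2πm/(|q|B).
T = 2π(1.673×10⁻²⁷)/((1.602×10⁻¹⁹)(0.012)) ≈ 5.5×10⁻⁶ s.

T ≈ 5.5×10⁻⁶ s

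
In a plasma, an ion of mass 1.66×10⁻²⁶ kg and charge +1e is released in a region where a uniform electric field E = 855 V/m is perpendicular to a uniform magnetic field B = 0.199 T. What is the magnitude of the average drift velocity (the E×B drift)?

v_d ≈ 4300 m/s

In crossed fields the guiding centre drifts at v_d = |E×B|/B² = E/B, independent of charge and mass.
v_d = 855/0.199 = 4300 m/s.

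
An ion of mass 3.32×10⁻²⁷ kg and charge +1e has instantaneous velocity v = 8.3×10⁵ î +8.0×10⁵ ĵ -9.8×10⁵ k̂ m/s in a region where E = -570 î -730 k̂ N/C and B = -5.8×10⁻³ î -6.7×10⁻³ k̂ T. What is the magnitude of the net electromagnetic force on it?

|F| ≈ 2.13×10⁻¹⁵ N

v×B = (-5360, 1.12×10⁴, 4640) N/C.
E + v×B = (-5930, 1.12×10⁴, 3910) N/C.
F = q(E + v×B) = (1.602×10⁻¹⁹ C)·(-5930, 1.12×10⁴, 3910) = (-9.50×10⁻¹⁶, 1.80×10⁻¹⁵, 6.26×10⁻¹⁶) N.
|F| = 2.13×10⁻¹⁵ N.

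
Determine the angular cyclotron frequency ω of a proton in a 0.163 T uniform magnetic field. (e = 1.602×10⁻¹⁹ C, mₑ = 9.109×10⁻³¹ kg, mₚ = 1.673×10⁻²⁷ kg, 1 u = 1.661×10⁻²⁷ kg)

ω = |q|B/m.
ω = (1.602×10⁻¹⁹)(0.163)/1.673×10⁻²⁷ ≈ 1.56×10⁷ rad/s.

ω ≈ 1.56×10⁷ rad/s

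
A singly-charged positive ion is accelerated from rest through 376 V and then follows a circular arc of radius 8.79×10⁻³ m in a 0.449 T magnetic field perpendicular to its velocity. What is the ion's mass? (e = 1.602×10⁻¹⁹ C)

Combine |q|V = ½mv² and r = mv/(|q|B): eliminate v to get m = qB²r²/(2V).
m = (1.602×10⁻¹⁹)(0.449)²(8.79×10⁻³)²/(2·376) ≈ 3.32×10⁻²⁷ kg.

m ≈ 3.32×10⁻²⁷ kg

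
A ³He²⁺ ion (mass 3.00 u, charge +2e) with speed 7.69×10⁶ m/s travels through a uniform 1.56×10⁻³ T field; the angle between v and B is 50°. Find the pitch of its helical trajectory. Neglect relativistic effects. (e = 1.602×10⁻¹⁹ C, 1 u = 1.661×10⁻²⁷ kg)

v∥ = v cosθ = 7.69×10⁶·cos50° ≈ 4.943×10⁶ m/s.
T = 2πm/(|q|B) = 2π(4.983×10⁻²⁷)/((3.204×10⁻¹⁹)(1.56×10⁻³)) ≈ 6.264×10⁻⁵ s.
pitch = v∥ T = (4.943×10⁶)(6.264×10⁻⁵) ≈ 310 m.

p ≈ 310 m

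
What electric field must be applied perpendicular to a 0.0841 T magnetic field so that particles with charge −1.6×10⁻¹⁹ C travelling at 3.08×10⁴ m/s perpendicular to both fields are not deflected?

For straight-line motion qE = qvB, so E = vB.
E = 3.08×10⁴ × 0.0841 = 2590 V/m.

E = 2590 V/m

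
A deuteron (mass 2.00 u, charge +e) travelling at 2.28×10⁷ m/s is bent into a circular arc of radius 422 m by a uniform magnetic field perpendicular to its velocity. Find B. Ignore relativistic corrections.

From |q|vB = mv²/r, B = mv/(|q|r).
B = (3.322×10⁻²⁷)(2.28×10⁷)/((1.602×10⁻¹⁹)(422)) ≈ 1.12×10⁻³ T.

B ≈ 1.12×10⁻³ T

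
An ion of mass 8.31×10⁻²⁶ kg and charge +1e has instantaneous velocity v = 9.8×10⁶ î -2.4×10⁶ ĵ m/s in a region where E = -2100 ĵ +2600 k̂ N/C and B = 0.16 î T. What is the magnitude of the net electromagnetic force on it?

v×B = (0, 0, 3.84×10⁵) N/C.
E + v×B = (0, -2100, 3.87×10⁵) N/C.
F = q(E + v×B) = (1.602×10⁻¹⁹ C)·(0, -2100, 3.87×10⁵) = (0, -3.36×10⁻¹⁶, 6.19×10⁻¹⁴) N.
|F| = 6.19×10⁻¹⁴ N.

|F| ≈ 6.19×10⁻¹⁴ N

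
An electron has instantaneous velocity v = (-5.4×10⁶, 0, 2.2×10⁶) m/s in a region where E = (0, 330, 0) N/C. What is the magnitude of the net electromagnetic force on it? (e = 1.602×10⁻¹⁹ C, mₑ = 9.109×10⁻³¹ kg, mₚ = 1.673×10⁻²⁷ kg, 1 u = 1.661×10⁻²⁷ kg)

|F| ≈ 5.29×10⁻¹⁷ N

Only an electric field acts, so F = qE = (−1.602×10⁻¹⁹ C)·(0, 330, 0) = (0, -5.29×10⁻¹⁷, 0) N.
|F| = 5.29×10⁻¹⁷ N.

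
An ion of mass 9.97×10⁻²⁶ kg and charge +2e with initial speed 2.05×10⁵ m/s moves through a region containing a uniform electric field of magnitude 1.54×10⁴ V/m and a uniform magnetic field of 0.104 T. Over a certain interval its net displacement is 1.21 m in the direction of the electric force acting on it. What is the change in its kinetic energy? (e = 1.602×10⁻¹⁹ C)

ΔKE ≈ 5.97×10⁻¹⁵ J

The magnetic force is always ⟂ v and does no work; only the electric force changes KE.
ΔKE = F_E · d = |q|E d = (3.204×10⁻¹⁹)(1.54×10⁴)(1.21) ≈ 5.97×10⁻¹⁵ J.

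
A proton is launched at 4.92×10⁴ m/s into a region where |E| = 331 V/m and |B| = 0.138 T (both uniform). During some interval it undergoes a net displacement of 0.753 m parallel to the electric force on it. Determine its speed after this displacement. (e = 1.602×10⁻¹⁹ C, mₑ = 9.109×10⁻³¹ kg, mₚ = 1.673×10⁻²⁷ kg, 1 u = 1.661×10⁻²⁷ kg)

B does no work; ΔKE = |q|E d.
½mv_f² = ½mv₀² + |q|Ed = ½(1.673×10⁻²⁷)(4.92×10⁴)² + (1.602×10⁻¹⁹)(331)(0.753) ≈ 2.025×10⁻¹⁸ J + 3.993×10⁻¹⁷ J ≈ 4.195×10⁻¹⁷ J.
v_f = √(2·4.195×10⁻¹⁷/1.673×10⁻²⁷) ≈ 2.24×10⁵ m/s.

v_f ≈ 2.24×10⁵ m/s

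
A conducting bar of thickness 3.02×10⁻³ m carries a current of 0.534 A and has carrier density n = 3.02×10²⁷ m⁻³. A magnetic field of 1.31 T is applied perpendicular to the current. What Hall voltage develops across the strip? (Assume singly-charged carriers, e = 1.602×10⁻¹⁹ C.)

V_H ≈ 4.79×10⁻⁷ V

V_H = IB/(n e t).
V_H = (0.534)(1.31)/((3.02×10²⁷)(1.602×10⁻¹⁹)(3.02×10⁻³)) ≈ 4.79×10⁻⁷ V.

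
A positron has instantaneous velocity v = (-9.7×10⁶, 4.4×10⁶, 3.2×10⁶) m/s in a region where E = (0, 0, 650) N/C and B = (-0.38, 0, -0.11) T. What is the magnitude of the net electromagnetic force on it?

|F| ≈ 4.60×10⁻¹³ N

v×B = (-4.84×10⁵, -2.28×10⁶, 1.67×10⁶) N/C.
E + v×B = (-4.84×10⁵, -2.28×10⁶, 1.67×10⁶) N/C.
F = q(E + v×B) = (1.602×10⁻¹⁹ C)·(-4.84×10⁵, -2.28×10⁶, 1.67×10⁶) = (-7.75×10⁻¹⁴, -3.66×10⁻¹³, 2.68×10⁻¹³) N.
|F| = 4.60×10⁻¹³ N.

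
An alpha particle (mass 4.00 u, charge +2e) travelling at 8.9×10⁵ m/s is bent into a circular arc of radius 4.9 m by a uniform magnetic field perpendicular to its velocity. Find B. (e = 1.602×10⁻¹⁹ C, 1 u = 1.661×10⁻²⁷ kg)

From |q|vB = mv²/r, B = mv/(|q|r).
B = (6.644×10⁻²⁷)(8.9×10⁵)/((3.204×10⁻¹⁹)(4.9)) ≈ 3.8×10⁻³ T.

B ≈ 3.8×10⁻³ T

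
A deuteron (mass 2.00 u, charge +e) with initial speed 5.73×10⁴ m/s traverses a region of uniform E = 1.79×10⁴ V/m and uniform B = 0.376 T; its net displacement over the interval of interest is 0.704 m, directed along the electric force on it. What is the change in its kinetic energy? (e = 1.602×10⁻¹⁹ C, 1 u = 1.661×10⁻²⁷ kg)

The magnetic force is always ⟂ v and does no work; only the electric force changes KE.
ΔKE = F_E · d = |q|E d = (1.602×10⁻¹⁹)(1.79×10⁴)(0.704) ≈ 2.02×10⁻¹⁵ J.

ΔKE ≈ 2.02×10⁻¹⁵ J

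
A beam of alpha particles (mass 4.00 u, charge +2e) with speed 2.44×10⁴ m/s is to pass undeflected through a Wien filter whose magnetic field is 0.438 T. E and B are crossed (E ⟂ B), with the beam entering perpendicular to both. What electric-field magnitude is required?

For straight-line motion qE = qvB, so E = vB.
E = 2.44×10⁴ × 0.438 = 1.07×10⁴ V/m.

E = 1.07×10⁴ V/m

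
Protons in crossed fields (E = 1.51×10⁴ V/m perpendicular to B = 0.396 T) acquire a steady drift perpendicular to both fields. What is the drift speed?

In crossed fields the guiding centre drifts at v_d = |E×B|/B² = E/B, independent of charge and mass.
v_d = 1.51×10⁴/0.396 = 3.81×10⁴ m/s.

v_d ≈ 3.81×10⁴ m/s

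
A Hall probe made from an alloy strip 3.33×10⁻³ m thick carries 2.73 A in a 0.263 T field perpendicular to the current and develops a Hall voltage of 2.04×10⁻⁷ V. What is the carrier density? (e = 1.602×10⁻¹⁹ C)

n ≈ 6.60×10²⁷ m⁻³

From V_H = IB/(n e t), n = IB/(V_H e t).
n = (2.73)(0.263)/((2.04×10⁻⁷)(1.602×10⁻¹⁹)(3.33×10⁻³)) ≈ 6.60×10²⁷ m⁻³.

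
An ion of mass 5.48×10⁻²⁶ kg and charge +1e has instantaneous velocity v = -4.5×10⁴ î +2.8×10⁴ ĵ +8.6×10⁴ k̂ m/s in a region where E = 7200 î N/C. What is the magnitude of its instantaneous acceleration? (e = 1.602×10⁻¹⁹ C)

Only an electric field acts, so F = qE = (1.602×10⁻¹⁹ C)·(7200, 0, 0) = (1.15×10⁻¹⁵, 0, 0) N.
|a| = |F|/m = 1.153×10⁻¹⁵/5.48×10⁻²⁶ ≈ 2.10×10¹⁰ m/s².

|a| ≈ 2.10×10¹⁰ m/s²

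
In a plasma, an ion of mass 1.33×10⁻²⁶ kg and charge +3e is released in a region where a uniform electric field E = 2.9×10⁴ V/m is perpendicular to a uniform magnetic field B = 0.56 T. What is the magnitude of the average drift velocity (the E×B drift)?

v_d ≈ 5.2×10⁴ m/s

The E×B drift speed is v_d = E/B.
v_d = 2.9×10⁴/0.56 = 5.2×10⁴ m/s.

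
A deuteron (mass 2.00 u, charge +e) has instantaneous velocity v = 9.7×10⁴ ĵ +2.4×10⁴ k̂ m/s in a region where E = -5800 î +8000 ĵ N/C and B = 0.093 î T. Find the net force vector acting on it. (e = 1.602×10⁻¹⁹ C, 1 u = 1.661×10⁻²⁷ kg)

v×B = (0, 2230, -9020) N/C.
E + v×B = (-5800, 1.02×10⁴, -9020) N/C.
F = q(E + v×B) = (1.602×10⁻¹⁹ C)·(-5800, 1.02×10⁴, -9020) = (-9.29×10⁻¹⁶, 1.64×10⁻¹⁵, -1.45×10⁻¹⁵) N.

F ≈ (-9.29×10⁻¹⁶, 1.64×10⁻¹⁵, -1.45×10⁻¹⁵) N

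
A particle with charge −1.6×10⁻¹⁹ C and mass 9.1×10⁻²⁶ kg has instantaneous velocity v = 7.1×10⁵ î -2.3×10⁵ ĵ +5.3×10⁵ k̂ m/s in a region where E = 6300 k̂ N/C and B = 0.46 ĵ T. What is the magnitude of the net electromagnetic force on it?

|F| ≈ 6.60×10⁻¹⁴ N

v×B = (-2.44×10⁵, 0, 3.27×10⁵) N/C.
E + v×B = (-2.44×10⁵, 0, 3.33×10⁵) N/C.
F = q(E + v×B) = (−1.6×10⁻¹⁹ C)·(-2.44×10⁵, 0, 3.33×10⁵) = (3.90×10⁻¹⁴, 0, -5.33×10⁻¹⁴) N.
|F| = 6.60×10⁻¹⁴ N.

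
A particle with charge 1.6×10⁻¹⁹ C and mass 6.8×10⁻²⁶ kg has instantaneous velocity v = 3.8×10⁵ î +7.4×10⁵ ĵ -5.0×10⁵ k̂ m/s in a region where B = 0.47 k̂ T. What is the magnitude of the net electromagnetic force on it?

v×B = (3.48×10⁵, -1.79×10⁵, 0) N/C.
F = q v×B = (1.6×10⁻¹⁹ C)·(3.48×10⁵, -1.79×10⁵, 0) = (5.56×10⁻¹⁴, -2.86×10⁻¹⁴, 0) N.
|F| = 6.26×10⁻¹⁴ N.

|F| ≈ 6.26×10⁻¹⁴ N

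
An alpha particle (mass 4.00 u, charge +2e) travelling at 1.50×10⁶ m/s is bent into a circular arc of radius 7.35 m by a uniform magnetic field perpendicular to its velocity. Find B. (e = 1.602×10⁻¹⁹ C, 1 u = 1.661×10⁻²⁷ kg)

B ≈ 4.23×10⁻³ T

From |q|vB = mv²/r, B = mv/(|q|r).
B = (6.644×10⁻²⁷)(1.50×10⁶)/((3.204×10⁻¹⁹)(7.35)) ≈ 4.23×10⁻³ T.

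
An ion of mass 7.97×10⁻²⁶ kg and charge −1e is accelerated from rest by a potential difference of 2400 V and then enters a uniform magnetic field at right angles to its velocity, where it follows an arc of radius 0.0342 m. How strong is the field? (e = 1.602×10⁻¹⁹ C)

B ≈ 1.43 T

v = √(2|q|V/m) = √(2·1.602×10⁻¹⁹·2400/7.97×10⁻²⁶) ≈ 9.823×10⁴ m/s.
B = mv/(|q|r) = (7.97×10⁻²⁶)(9.823×10⁴)/((1.602×10⁻¹⁹)(0.0342)) ≈ 1.43 T.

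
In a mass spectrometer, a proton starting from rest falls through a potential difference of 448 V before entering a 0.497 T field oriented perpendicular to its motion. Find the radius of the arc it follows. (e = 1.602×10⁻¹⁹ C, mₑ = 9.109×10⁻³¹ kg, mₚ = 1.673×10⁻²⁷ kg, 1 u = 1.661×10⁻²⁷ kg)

Acceleration: |q|V = ½mv² ⇒ v = √(2|q|V/m) = √(2·1.602×10⁻¹⁹·448/1.673×10⁻²⁷) ≈ 2.929×10⁵ m/s.
In the field: r = mv/(|q|B) = (1.673×10⁻²⁷)(2.929×10⁵)/((1.602×10⁻¹⁹)(0.497)) ≈ 6.15×10⁻³ m.

r ≈ 6.15×10⁻³ m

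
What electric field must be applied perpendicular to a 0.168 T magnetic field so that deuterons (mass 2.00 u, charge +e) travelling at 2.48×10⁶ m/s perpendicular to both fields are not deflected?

For straight-line motion qE = qvB, so E = vB.
E = 2.48×10⁶ × 0.168 = 4.17×10⁵ V/m.

E = 4.17×10⁵ V/m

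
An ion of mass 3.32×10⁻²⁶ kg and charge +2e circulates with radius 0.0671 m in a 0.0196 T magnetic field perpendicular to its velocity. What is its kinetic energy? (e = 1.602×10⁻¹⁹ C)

v = |q|Br/m, then KE = ½mv² = (qBr)²/(2m).
v = (3.204×10⁻¹⁹)(0.0196)(0.0671)/3.32×10⁻²⁶ ≈ 1.269×10⁴ m/s.
KE = ½(3.32×10⁻²⁶)(1.269×10⁴)² ≈ 2.67×10⁻¹⁸ J.

KE ≈ 2.67×10⁻¹⁸ J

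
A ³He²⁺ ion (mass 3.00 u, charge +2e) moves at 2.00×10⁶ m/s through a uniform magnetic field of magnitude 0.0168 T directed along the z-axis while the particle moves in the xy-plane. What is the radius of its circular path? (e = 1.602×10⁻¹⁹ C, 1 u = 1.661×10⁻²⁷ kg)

r ≈ 1.85 m

The magnetic force provides the centripetal force: |q|vB = mv²/r.
r = mv/(|q|B) = (4.983×10⁻²⁷)(2.00×10⁶)/((3.204×10⁻¹⁹)(0.0168)) ≈ 1.85 m.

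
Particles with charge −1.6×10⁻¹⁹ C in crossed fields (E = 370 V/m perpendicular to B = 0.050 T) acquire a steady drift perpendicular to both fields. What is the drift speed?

In crossed fields the guiding centre drifts at v_d = |E×B|/B² = E/B, independent of charge and mass.
v_d = 370/0.050 = 7400 m/s.

v_d ≈ 7400 m/s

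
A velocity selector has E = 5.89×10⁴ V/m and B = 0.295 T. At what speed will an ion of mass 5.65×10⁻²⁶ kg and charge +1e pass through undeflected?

v = 2.00×10⁵ m/s

Zero net Lorentz force requires |qE| = |q v×B|, i.e. E = vB.
v = E/B = 5.89×10⁴/0.295 = 2.00×10⁵ m/s.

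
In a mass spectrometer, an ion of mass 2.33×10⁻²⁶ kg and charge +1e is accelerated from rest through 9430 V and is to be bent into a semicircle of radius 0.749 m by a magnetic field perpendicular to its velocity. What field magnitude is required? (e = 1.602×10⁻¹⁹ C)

B ≈ 0.0699 T

v = √(2|q|V/m) = √(2·1.602×10⁻¹⁹·9430/2.33×10⁻²⁶) ≈ 3.601×10⁵ m/s.
B = mv/(|q|r) = (2.33×10⁻²⁶)(3.601×10⁵)/((1.602×10⁻¹⁹)(0.749)) ≈ 0.0699 T.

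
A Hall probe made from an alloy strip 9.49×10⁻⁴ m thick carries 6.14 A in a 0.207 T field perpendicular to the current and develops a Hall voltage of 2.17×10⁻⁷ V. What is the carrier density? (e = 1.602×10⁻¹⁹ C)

n ≈ 3.85×10²⁸ m⁻³

From V_H = IB/(n e t), n = IB/(V_H e t).
n = (6.14)(0.207)/((2.17×10⁻⁷)(1.602×10⁻¹⁹)(9.49×10⁻⁴)) ≈ 3.85×10²⁸ m⁻³.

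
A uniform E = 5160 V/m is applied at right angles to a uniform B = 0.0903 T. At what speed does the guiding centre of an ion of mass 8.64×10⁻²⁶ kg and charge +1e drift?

The E×B drift speed is v_d = E/B.
v_d = 5160/0.0903 = 5.71×10⁴ m/s.

v_d ≈ 5.71×10⁴ m/s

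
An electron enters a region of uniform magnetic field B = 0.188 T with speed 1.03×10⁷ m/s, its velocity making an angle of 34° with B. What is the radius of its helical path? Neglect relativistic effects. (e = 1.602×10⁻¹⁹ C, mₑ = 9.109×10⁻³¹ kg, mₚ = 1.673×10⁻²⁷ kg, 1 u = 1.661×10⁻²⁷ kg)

r ≈ 1.74×10⁻⁴ m

v⊥ = v sinθ = 1.03×10⁷·sin34° ≈ 5.760×10⁶ m/s.
r = m v⊥/(|q|B) = (9.109×10⁻³¹)(5.760×10⁶)/((1.602×10⁻¹⁹)(0.188)) ≈ 1.74×10⁻⁴ m.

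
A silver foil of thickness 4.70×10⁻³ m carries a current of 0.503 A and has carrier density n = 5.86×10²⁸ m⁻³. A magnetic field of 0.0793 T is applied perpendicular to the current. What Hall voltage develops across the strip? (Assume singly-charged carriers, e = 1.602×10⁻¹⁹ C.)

V_H ≈ 9.04×10⁻¹⁰ V

V_H = IB/(n e t).
V_H = (0.503)(0.0793)/((5.86×10²⁸)(1.602×10⁻¹⁹)(4.70×10⁻³)) ≈ 9.04×10⁻¹⁰ V.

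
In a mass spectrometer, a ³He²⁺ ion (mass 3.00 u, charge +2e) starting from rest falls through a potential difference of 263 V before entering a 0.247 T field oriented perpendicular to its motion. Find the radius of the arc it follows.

r ≈ 0.0116 m

Acceleration: |q|V = ½mv² ⇒ v = √(2|q|V/m) = √(2·3.204×10⁻¹⁹·263/4.983×10⁻²⁷) ≈ 1.839×10⁵ m/s.
In the field: r = mv/(|q|B) = (4.983×10⁻²⁷)(1.839×10⁵)/((3.204×10⁻¹⁹)(0.247)) ≈ 0.0116 m.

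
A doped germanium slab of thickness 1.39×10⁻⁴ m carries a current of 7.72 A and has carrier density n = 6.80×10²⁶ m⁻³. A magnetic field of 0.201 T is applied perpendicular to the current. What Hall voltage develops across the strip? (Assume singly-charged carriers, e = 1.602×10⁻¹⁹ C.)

V_H ≈ 1.02×10⁻⁴ V

V_H = IB/(n e t).
V_H = (7.72)(0.201)/((6.80×10²⁶)(1.602×10⁻¹⁹)(1.39×10⁻⁴)) ≈ 1.02×10⁻⁴ V.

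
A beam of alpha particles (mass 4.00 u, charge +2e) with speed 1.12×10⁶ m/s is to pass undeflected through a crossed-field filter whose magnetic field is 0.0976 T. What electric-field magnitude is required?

For straight-line motion qE = qvB, so E = vB.
E = 1.12×10⁶ × 0.0976 = 1.09×10⁵ V/m.

E = 1.09×10⁵ V/m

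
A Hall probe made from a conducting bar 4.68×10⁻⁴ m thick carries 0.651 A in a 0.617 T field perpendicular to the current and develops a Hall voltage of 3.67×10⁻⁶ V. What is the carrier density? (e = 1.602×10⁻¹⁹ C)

n ≈ 1.46×10²⁷ m⁻³

From V_H = IB/(n e t), n = IB/(V_H e t).
n = (0.651)(0.617)/((3.67×10⁻⁶)(1.602×10⁻¹⁹)(4.68×10⁻⁴)) ≈ 1.46×10²⁷ m⁻³.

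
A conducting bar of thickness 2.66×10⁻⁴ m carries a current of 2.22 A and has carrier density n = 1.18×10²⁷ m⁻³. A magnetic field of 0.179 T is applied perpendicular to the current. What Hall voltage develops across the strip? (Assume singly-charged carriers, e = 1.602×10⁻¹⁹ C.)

V_H ≈ 7.90×10⁻⁶ V

V_H = IB/(n e t).
V_H = (2.22)(0.179)/((1.18×10²⁷)(1.602×10⁻¹⁹)(2.66×10⁻⁴)) ≈ 7.90×10⁻⁶ V.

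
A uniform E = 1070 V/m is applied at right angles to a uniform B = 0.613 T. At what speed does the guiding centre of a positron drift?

v_d ≈ 1750 m/s

The steady drift has the magnetic force balancing the electric force, so v_d = E/B.
v_d = 1070/0.613 = 1750 m/s.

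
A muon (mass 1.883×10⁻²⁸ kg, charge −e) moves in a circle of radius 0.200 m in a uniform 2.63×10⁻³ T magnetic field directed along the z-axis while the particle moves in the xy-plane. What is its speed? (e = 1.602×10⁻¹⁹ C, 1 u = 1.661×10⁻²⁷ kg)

v ≈ 4.48×10⁵ m/s

From |q|vB = mv²/r, v = |q|Br/m.
v = (1.602×10⁻¹⁹)(2.63×10⁻³)(0.200)/1.883×10⁻²⁸ ≈ 4.48×10⁵ m/s.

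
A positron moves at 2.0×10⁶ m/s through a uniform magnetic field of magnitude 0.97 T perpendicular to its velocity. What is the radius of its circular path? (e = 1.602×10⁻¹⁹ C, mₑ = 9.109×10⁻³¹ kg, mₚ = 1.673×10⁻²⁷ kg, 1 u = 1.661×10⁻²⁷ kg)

r ≈ 1.2×10⁻⁵ m

The magnetic force provides the centripetal force: |q|vB = mv²/r.
r = mv/(|q|B) = (9.109×10⁻³¹)(2.0×10⁶)/((1.602×10⁻¹⁹)(0.97)) ≈ 1.2×10⁻⁵ m.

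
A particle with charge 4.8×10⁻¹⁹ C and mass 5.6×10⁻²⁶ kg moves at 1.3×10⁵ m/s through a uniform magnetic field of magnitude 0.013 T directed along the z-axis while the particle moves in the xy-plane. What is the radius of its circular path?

r ≈ 1.2 m

The magnetic force provides the centripetal force: |q|vB = mv²/r.
r = mv/(|q|B) = (5.6×10⁻²⁶)(1.3×10⁵)/((4.8×10⁻¹⁹)(0.013)) ≈ 1.2 m.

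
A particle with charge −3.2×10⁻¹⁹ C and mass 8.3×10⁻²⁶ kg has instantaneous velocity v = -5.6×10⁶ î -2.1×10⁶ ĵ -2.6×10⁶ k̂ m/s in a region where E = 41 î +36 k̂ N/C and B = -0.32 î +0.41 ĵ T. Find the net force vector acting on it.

v×B = (1.07×10⁶, 8.32×10⁵, -2.97×10⁶) N/C.
E + v×B = (1.07×10⁶, 8.32×10⁵, -2.97×10⁶) N/C.
F = q(E + v×B) = (−3.2×10⁻¹⁹ C)·(1.07×10⁶, 8.32×10⁵, -2.97×10⁶) = (-3.41×10⁻¹³, -2.66×10⁻¹³, 9.50×10⁻¹³) N.

F ≈ (-3.41×10⁻¹³, -2.66×10⁻¹³, 9.50×10⁻¹³) N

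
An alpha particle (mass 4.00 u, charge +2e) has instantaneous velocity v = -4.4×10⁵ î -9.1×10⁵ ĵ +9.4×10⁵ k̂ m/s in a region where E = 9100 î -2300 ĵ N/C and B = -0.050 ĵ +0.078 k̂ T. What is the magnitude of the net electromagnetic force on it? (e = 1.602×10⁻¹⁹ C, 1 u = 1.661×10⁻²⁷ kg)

|F| ≈ 1.33×10⁻¹⁴ N

v×B = (-2.40×10⁴, 3.43×10⁴, 2.20×10⁴) N/C.
E + v×B = (-1.49×10⁴, 3.20×10⁴, 2.20×10⁴) N/C.
F = q(E + v×B) = (3.204×10⁻¹⁹ C)·(-1.49×10⁴, 3.20×10⁴, 2.20×10⁴) = (-4.77×10⁻¹⁵, 1.03×10⁻¹⁴, 7.05×10⁻¹⁵) N.
|F| = 1.33×10⁻¹⁴ N.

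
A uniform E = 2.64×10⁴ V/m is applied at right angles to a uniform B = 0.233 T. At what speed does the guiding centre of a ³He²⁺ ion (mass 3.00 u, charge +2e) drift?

v_d ≈ 1.13×10⁵ m/s

In crossed fields the guiding centre drifts at v_d = |E×B|/B² = E/B, independent of charge and mass.
v_d = 2.64×10⁴/0.233 = 1.13×10⁵ m/s.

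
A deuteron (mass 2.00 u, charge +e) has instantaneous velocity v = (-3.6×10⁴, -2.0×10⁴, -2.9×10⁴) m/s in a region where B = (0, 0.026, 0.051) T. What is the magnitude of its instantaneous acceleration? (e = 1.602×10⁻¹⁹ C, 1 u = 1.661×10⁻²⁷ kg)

v×B = (-266, 1840, -936) N/C.
F = q v×B = (1.602×10⁻¹⁹ C)·(-266, 1840, -936) = (-4.26×10⁻¹⁷, 2.94×10⁻¹⁶, -1.50×10⁻¹⁶) N.
|a| = |F|/m = 3.329×10⁻¹⁶/3.322×10⁻²⁷ ≈ 1.00×10¹¹ m/s².

|a| ≈ 1.00×10¹¹ m/s²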